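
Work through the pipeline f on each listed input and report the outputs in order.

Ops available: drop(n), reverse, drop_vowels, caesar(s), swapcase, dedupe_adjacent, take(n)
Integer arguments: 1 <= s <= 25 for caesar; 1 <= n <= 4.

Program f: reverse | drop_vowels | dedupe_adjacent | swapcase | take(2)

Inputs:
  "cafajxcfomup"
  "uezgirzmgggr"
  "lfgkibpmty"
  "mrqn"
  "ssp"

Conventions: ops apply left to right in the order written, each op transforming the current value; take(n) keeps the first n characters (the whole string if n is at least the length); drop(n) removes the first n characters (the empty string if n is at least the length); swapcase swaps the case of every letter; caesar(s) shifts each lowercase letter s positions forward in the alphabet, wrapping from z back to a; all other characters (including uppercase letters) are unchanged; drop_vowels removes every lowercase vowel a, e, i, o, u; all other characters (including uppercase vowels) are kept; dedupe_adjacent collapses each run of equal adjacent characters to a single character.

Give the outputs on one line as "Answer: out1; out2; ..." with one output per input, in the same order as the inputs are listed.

"PM"; "RG"; "YT"; "NQ"; "PS"

Execution, op by op:
  "cafajxcfomup" -> "pumofcxjafac" -> "pmfcxjfc" -> "pmfcxjfc" -> "PMFCXJFC" -> "PM"
  "uezgirzmgggr" -> "rgggmzrigzeu" -> "rgggmzrgz" -> "rgmzrgz" -> "RGMZRGZ" -> "RG"
  "lfgkibpmty" -> "ytmpbikgfl" -> "ytmpbkgfl" -> "ytmpbkgfl" -> "YTMPBKGFL" -> "YT"
  "mrqn" -> "nqrm" -> "nqrm" -> "nqrm" -> "NQRM" -> "NQ"
  "ssp" -> "pss" -> "pss" -> "ps" -> "PS" -> "PS"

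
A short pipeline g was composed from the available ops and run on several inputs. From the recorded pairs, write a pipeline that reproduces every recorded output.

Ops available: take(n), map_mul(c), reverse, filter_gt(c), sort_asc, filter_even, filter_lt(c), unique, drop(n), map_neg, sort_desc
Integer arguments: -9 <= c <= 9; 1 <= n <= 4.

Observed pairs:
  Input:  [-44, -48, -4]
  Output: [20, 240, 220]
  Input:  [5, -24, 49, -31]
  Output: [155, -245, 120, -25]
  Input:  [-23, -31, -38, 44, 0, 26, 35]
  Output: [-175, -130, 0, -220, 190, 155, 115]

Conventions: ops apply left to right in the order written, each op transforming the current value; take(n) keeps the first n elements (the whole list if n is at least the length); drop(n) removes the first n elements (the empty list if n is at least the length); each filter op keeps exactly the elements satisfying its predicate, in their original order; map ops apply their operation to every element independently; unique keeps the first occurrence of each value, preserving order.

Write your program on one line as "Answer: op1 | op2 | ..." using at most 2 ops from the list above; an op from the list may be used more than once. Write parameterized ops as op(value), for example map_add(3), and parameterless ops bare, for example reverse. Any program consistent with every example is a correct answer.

reverse | map_mul(-5)

Check, running the answer program on each example:
  [-44, -48, -4] -> [-4, -48, -44] -> [20, 240, 220]
  [5, -24, 49, -31] -> [-31, 49, -24, 5] -> [155, -245, 120, -25]
  [-23, -31, -38, 44, 0, 26, 35] -> [35, 26, 0, 44, -38, -31, -23] -> [-175, -130, 0, -220, 190, 155, 115]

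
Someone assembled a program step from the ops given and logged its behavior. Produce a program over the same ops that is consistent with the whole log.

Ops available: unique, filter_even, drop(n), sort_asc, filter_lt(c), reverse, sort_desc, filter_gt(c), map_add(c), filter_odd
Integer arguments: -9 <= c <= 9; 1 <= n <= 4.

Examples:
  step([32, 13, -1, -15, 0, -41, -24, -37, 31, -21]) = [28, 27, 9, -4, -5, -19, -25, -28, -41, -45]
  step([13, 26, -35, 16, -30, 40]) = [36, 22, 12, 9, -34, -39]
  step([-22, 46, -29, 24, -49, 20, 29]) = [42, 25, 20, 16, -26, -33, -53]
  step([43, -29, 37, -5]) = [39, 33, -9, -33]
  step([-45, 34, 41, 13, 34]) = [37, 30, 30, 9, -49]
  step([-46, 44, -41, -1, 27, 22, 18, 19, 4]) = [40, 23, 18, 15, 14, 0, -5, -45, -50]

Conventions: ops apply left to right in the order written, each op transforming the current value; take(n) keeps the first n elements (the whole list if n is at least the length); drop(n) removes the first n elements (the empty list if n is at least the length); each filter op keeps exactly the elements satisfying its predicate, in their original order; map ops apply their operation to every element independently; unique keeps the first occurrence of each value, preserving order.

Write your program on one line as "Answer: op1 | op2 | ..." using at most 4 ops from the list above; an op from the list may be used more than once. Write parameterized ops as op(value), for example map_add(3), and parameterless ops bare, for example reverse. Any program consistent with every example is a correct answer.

sort_asc | reverse | map_add(-4)

Check, running the answer program on each example:
  [32, 13, -1, -15, 0, -41, -24, -37, 31, -21] -> [-41, -37, -24, -21, -15, -1, 0, 13, 31, 32] -> [32, 31, 13, 0, -1, -15, -21, -24, -37, -41] -> [28, 27, 9, -4, -5, -19, -25, -28, -41, -45]
  [13, 26, -35, 16, -30, 40] -> [-35, -30, 13, 16, 26, 40] -> [40, 26, 16, 13, -30, -35] -> [36, 22, 12, 9, -34, -39]
  [-22, 46, -29, 24, -49, 20, 29] -> [-49, -29, -22, 20, 24, 29, 46] -> [46, 29, 24, 20, -22, -29, -49] -> [42, 25, 20, 16, -26, -33, -53]
  [43, -29, 37, -5] -> [-29, -5, 37, 43] -> [43, 37, -5, -29] -> [39, 33, -9, -33]
  [-45, 34, 41, 13, 34] -> [-45, 13, 34, 34, 41] -> [41, 34, 34, 13, -45] -> [37, 30, 30, 9, -49]
  [-46, 44, -41, -1, 27, 22, 18, 19, 4] -> [-46, -41, -1, 4, 18, 19, 22, 27, 44] -> [44, 27, 22, 19, 18, 4, -1, -41, -46] -> [40, 23, 18, 15, 14, 0, -5, -45, -50]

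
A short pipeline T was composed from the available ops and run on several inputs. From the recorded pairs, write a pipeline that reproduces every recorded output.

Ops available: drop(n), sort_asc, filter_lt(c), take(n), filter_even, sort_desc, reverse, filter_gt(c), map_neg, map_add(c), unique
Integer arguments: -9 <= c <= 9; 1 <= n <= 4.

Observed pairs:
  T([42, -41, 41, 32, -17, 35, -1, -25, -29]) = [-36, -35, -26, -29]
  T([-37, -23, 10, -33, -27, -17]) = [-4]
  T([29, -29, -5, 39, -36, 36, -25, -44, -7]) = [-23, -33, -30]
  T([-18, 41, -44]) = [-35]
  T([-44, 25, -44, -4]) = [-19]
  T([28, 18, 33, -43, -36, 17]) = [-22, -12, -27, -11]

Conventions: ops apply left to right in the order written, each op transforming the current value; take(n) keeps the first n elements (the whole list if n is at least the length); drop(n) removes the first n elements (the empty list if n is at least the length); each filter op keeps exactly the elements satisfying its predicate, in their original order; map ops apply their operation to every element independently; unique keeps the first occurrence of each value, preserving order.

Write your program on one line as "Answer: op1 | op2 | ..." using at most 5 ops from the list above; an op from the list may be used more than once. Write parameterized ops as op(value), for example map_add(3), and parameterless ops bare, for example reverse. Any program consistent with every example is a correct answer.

map_neg | unique | filter_lt(-1) | map_add(6)

Check, running the answer program on each example:
  [42, -41, 41, 32, -17, 35, -1, -25, -29] -> [-42, 41, -41, -32, 17, -35, 1, 25, 29] -> [-42, 41, -41, -32, 17, -35, 1, 25, 29] -> [-42, -41, -32, -35] -> [-36, -35, -26, -29]
  [-37, -23, 10, -33, -27, -17] -> [37, 23, -10, 33, 27, 17] -> [37, 23, -10, 33, 27, 17] -> [-10] -> [-4]
  [29, -29, -5, 39, -36, 36, -25, -44, -7] -> [-29, 29, 5, -39, 36, -36, 25, 44, 7] -> [-29, 29, 5, -39, 36, -36, 25, 44, 7] -> [-29, -39, -36] -> [-23, -33, -30]
  [-18, 41, -44] -> [18, -41, 44] -> [18, -41, 44] -> [-41] -> [-35]
  [-44, 25, -44, -4] -> [44, -25, 44, 4] -> [44, -25, 4] -> [-25] -> [-19]
  [28, 18, 33, -43, -36, 17] -> [-28, -18, -33, 43, 36, -17] -> [-28, -18, -33, 43, 36, -17] -> [-28, -18, -33, -17] -> [-22, -12, -27, -11]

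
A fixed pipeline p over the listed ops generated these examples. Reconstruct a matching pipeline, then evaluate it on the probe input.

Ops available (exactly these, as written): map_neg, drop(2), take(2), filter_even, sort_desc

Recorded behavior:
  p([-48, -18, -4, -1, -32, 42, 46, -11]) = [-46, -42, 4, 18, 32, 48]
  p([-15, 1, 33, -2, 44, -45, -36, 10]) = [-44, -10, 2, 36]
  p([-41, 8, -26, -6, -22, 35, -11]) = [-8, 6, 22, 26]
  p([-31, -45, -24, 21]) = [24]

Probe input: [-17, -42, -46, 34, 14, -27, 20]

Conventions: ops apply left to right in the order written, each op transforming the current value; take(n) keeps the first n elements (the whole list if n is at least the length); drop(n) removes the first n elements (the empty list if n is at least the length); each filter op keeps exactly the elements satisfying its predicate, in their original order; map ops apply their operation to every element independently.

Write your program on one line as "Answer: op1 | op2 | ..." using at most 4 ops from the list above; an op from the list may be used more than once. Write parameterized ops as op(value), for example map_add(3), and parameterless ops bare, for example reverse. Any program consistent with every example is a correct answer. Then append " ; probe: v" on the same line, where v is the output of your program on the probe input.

sort_desc | filter_even | map_neg ; probe: [-34, -20, -14, 42, 46]

Check, running the answer program on each example:
  [-48, -18, -4, -1, -32, 42, 46, -11] -> [46, 42, -1, -4, -11, -18, -32, -48] -> [46, 42, -4, -18, -32, -48] -> [-46, -42, 4, 18, 32, 48]
  [-15, 1, 33, -2, 44, -45, -36, 10] -> [44, 33, 10, 1, -2, -15, -36, -45] -> [44, 10, -2, -36] -> [-44, -10, 2, 36]
  [-41, 8, -26, -6, -22, 35, -11] -> [35, 8, -6, -11, -22, -26, -41] -> [8, -6, -22, -26] -> [-8, 6, 22, 26]
  [-31, -45, -24, 21] -> [21, -24, -31, -45] -> [-24] -> [24]
  probe: [-17, -42, -46, 34, 14, -27, 20] -> [34, 20, 14, -17, -27, -42, -46] -> [34, 20, 14, -42, -46] -> [-34, -20, -14, 42, 46]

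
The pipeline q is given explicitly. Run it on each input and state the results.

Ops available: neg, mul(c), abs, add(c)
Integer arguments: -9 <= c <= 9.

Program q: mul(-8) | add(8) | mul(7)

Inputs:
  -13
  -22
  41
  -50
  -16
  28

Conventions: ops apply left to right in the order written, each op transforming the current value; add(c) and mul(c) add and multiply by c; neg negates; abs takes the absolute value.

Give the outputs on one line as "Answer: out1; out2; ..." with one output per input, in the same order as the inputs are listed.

784; 1288; -2240; 2856; 952; -1512

Execution, op by op:
  -13 -> 104 -> 112 -> 784
  -22 -> 176 -> 184 -> 1288
  41 -> -328 -> -320 -> -2240
  -50 -> 400 -> 408 -> 2856
  -16 -> 128 -> 136 -> 952
  28 -> -224 -> -216 -> -1512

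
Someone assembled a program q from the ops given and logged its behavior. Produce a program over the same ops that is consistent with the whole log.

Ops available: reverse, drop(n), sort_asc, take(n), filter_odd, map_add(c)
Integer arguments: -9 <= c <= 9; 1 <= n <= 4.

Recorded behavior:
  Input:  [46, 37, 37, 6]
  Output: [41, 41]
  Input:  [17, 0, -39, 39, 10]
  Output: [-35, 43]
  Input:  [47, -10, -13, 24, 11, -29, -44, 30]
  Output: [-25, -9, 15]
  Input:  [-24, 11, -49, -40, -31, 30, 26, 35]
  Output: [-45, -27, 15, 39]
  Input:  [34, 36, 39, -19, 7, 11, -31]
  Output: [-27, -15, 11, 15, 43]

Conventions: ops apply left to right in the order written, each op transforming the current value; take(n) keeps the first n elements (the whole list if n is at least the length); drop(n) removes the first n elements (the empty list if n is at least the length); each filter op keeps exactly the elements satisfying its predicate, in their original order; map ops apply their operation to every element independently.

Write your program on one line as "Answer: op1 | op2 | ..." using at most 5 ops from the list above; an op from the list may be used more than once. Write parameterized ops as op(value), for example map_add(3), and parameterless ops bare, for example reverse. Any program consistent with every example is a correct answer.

map_add(4) | drop(1) | sort_asc | filter_odd

Check, running the answer program on each example:
  [46, 37, 37, 6] -> [50, 41, 41, 10] -> [41, 41, 10] -> [10, 41, 41] -> [41, 41]
  [17, 0, -39, 39, 10] -> [21, 4, -35, 43, 14] -> [4, -35, 43, 14] -> [-35, 4, 14, 43] -> [-35, 43]
  [47, -10, -13, 24, 11, -29, -44, 30] -> [51, -6, -9, 28, 15, -25, -40, 34] -> [-6, -9, 28, 15, -25, -40, 34] -> [-40, -25, -9, -6, 15, 28, 34] -> [-25, -9, 15]
  [-24, 11, -49, -40, -31, 30, 26, 35] -> [-20, 15, -45, -36, -27, 34, 30, 39] -> [15, -45, -36, -27, 34, 30, 39] -> [-45, -36, -27, 15, 30, 34, 39] -> [-45, -27, 15, 39]
  [34, 36, 39, -19, 7, 11, -31] -> [38, 40, 43, -15, 11, 15, -27] -> [40, 43, -15, 11, 15, -27] -> [-27, -15, 11, 15, 40, 43] -> [-27, -15, 11, 15, 43]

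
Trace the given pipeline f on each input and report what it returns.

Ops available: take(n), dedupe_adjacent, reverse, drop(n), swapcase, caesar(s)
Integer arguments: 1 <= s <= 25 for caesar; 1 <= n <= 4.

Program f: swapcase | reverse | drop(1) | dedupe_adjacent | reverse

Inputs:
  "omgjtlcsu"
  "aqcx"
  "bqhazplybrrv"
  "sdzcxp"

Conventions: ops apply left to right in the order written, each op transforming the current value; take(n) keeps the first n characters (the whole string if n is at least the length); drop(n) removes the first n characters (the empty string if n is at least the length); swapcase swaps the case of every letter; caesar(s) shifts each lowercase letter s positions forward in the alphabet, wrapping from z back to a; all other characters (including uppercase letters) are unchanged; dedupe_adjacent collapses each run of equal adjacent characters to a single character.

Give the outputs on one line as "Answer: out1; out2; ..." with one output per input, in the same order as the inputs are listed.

"OMGJTLCS"; "AQC"; "BQHAZPLYBR"; "SDZCX"

Execution, op by op:
  "omgjtlcsu" -> "OMGJTLCSU" -> "USCLTJGMO" -> "SCLTJGMO" -> "SCLTJGMO" -> "OMGJTLCS"
  "aqcx" -> "AQCX" -> "XCQA" -> "CQA" -> "CQA" -> "AQC"
  "bqhazplybrrv" -> "BQHAZPLYBRRV" -> "VRRBYLPZAHQB" -> "RRBYLPZAHQB" -> "RBYLPZAHQB" -> "BQHAZPLYBR"
  "sdzcxp" -> "SDZCXP" -> "PXCZDS" -> "XCZDS" -> "XCZDS" -> "SDZCX"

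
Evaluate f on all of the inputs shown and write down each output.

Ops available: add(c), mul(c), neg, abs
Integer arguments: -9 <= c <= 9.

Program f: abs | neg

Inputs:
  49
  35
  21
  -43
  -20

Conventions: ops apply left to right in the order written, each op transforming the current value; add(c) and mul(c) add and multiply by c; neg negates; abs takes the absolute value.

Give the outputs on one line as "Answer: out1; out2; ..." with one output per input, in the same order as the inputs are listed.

-49; -35; -21; -43; -20

Execution, op by op:
  49 -> 49 -> -49
  35 -> 35 -> -35
  21 -> 21 -> -21
  -43 -> 43 -> -43
  -20 -> 20 -> -20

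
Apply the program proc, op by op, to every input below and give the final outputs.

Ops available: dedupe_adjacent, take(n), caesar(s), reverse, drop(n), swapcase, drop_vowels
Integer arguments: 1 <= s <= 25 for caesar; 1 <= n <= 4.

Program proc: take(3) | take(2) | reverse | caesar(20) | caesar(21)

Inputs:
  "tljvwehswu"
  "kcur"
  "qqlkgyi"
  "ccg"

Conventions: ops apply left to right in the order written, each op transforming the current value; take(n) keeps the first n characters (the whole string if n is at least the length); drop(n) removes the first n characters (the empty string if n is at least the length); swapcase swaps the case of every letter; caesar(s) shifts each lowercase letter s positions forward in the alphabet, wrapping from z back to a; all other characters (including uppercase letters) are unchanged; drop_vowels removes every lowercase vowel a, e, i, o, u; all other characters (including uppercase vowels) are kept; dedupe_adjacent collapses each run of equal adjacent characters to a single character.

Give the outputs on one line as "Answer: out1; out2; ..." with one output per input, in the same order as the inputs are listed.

Execution, op by op:
  "tljvwehswu" -> "tlj" -> "tl" -> "lt" -> "fn" -> "ai"
  "kcur" -> "kcu" -> "kc" -> "ck" -> "we" -> "rz"
  "qqlkgyi" -> "qql" -> "qq" -> "qq" -> "kk" -> "ff"
  "ccg" -> "ccg" -> "cc" -> "cc" -> "ww" -> "rr"

"ai"; "rz"; "ff"; "rr"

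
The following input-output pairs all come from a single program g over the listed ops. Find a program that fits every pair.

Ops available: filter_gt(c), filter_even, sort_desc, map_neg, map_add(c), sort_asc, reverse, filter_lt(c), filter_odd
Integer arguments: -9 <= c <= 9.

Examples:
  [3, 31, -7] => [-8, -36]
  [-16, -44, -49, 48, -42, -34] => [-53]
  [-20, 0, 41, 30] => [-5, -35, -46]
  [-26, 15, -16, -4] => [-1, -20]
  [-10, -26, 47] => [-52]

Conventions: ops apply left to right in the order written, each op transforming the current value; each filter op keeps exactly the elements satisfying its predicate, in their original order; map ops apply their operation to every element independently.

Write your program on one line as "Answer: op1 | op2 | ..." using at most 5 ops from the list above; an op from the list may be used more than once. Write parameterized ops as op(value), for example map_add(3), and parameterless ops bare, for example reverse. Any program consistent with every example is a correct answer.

sort_asc | map_neg | map_add(-5) | filter_lt(5) | filter_lt(0)

Check, running the answer program on each example:
  [3, 31, -7] -> [-7, 3, 31] -> [7, -3, -31] -> [2, -8, -36] -> [2, -8, -36] -> [-8, -36]
  [-16, -44, -49, 48, -42, -34] -> [-49, -44, -42, -34, -16, 48] -> [49, 44, 42, 34, 16, -48] -> [44, 39, 37, 29, 11, -53] -> [-53] -> [-53]
  [-20, 0, 41, 30] -> [-20, 0, 30, 41] -> [20, 0, -30, -41] -> [15, -5, -35, -46] -> [-5, -35, -46] -> [-5, -35, -46]
  [-26, 15, -16, -4] -> [-26, -16, -4, 15] -> [26, 16, 4, -15] -> [21, 11, -1, -20] -> [-1, -20] -> [-1, -20]
  [-10, -26, 47] -> [-26, -10, 47] -> [26, 10, -47] -> [21, 5, -52] -> [-52] -> [-52]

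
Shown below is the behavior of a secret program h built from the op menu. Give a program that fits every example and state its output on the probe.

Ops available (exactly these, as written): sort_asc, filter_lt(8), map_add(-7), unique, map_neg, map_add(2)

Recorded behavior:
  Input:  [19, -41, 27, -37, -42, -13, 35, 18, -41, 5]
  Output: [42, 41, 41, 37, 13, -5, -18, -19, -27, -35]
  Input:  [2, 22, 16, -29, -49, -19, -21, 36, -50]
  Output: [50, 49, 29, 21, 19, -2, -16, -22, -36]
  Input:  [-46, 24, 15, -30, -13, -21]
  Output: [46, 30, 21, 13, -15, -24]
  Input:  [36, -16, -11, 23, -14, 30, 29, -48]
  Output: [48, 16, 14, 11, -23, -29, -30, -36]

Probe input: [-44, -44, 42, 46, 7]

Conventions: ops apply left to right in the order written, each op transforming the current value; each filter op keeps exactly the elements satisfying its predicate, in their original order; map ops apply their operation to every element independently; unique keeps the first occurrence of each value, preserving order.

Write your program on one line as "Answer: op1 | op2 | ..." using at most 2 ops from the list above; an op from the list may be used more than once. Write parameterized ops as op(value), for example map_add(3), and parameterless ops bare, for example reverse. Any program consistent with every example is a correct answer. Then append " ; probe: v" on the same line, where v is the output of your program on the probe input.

sort_asc | map_neg ; probe: [44, 44, -7, -42, -46]

Check, running the answer program on each example:
  [19, -41, 27, -37, -42, -13, 35, 18, -41, 5] -> [-42, -41, -41, -37, -13, 5, 18, 19, 27, 35] -> [42, 41, 41, 37, 13, -5, -18, -19, -27, -35]
  [2, 22, 16, -29, -49, -19, -21, 36, -50] -> [-50, -49, -29, -21, -19, 2, 16, 22, 36] -> [50, 49, 29, 21, 19, -2, -16, -22, -36]
  [-46, 24, 15, -30, -13, -21] -> [-46, -30, -21, -13, 15, 24] -> [46, 30, 21, 13, -15, -24]
  [36, -16, -11, 23, -14, 30, 29, -48] -> [-48, -16, -14, -11, 23, 29, 30, 36] -> [48, 16, 14, 11, -23, -29, -30, -36]
  probe: [-44, -44, 42, 46, 7] -> [-44, -44, 7, 42, 46] -> [44, 44, -7, -42, -46]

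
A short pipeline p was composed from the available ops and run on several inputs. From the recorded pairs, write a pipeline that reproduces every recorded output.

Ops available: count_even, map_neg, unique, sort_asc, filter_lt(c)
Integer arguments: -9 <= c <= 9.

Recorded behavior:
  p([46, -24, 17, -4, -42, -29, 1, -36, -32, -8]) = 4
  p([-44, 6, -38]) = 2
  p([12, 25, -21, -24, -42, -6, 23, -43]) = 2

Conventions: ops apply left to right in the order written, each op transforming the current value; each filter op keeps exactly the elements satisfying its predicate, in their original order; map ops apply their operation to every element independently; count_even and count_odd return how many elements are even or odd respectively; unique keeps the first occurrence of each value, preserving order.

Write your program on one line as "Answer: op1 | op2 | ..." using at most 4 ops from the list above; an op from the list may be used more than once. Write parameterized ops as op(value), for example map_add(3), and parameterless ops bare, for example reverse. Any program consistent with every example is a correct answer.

filter_lt(-9) | sort_asc | map_neg | count_even

Check, running the answer program on each example:
  [46, -24, 17, -4, -42, -29, 1, -36, -32, -8] -> [-24, -42, -29, -36, -32] -> [-42, -36, -32, -29, -24] -> [42, 36, 32, 29, 24] -> 4
  [-44, 6, -38] -> [-44, -38] -> [-44, -38] -> [44, 38] -> 2
  [12, 25, -21, -24, -42, -6, 23, -43] -> [-21, -24, -42, -43] -> [-43, -42, -24, -21] -> [43, 42, 24, 21] -> 2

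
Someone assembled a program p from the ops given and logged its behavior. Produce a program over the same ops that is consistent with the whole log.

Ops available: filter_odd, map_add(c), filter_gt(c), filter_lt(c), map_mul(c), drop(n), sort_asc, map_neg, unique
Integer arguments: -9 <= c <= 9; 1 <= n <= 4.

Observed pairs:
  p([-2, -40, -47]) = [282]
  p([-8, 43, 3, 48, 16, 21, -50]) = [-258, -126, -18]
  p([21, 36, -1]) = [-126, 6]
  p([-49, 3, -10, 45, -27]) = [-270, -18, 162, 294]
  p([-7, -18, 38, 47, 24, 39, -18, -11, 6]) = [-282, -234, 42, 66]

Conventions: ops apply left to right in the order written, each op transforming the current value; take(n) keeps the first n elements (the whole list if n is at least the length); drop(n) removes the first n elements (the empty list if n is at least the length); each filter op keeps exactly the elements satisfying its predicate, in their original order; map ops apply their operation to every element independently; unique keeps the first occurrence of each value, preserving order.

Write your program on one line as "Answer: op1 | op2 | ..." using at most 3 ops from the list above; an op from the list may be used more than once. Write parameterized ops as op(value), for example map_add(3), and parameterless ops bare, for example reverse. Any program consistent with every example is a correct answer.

filter_odd | map_mul(-6) | sort_asc

Check, running the answer program on each example:
  [-2, -40, -47] -> [-47] -> [282] -> [282]
  [-8, 43, 3, 48, 16, 21, -50] -> [43, 3, 21] -> [-258, -18, -126] -> [-258, -126, -18]
  [21, 36, -1] -> [21, -1] -> [-126, 6] -> [-126, 6]
  [-49, 3, -10, 45, -27] -> [-49, 3, 45, -27] -> [294, -18, -270, 162] -> [-270, -18, 162, 294]
  [-7, -18, 38, 47, 24, 39, -18, -11, 6] -> [-7, 47, 39, -11] -> [42, -282, -234, 66] -> [-282, -234, 42, 66]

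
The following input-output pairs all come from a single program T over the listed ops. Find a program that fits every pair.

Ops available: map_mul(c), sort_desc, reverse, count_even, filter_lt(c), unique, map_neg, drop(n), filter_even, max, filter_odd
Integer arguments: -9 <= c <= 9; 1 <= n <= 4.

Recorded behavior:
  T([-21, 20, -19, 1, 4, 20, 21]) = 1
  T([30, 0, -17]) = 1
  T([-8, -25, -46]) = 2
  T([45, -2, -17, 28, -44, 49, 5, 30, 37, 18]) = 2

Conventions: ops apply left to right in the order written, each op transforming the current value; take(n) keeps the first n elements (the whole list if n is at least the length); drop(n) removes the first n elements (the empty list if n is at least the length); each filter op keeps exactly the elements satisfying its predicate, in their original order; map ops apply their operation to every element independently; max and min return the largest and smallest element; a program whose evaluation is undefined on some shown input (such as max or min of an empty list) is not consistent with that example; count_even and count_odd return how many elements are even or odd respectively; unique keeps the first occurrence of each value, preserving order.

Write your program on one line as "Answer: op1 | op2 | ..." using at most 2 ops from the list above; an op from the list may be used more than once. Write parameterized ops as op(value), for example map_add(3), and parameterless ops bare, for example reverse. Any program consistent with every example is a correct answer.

filter_lt(6) | count_even

Check, running the answer program on each example:
  [-21, 20, -19, 1, 4, 20, 21] -> [-21, -19, 1, 4] -> 1
  [30, 0, -17] -> [0, -17] -> 1
  [-8, -25, -46] -> [-8, -25, -46] -> 2
  [45, -2, -17, 28, -44, 49, 5, 30, 37, 18] -> [-2, -17, -44, 5] -> 2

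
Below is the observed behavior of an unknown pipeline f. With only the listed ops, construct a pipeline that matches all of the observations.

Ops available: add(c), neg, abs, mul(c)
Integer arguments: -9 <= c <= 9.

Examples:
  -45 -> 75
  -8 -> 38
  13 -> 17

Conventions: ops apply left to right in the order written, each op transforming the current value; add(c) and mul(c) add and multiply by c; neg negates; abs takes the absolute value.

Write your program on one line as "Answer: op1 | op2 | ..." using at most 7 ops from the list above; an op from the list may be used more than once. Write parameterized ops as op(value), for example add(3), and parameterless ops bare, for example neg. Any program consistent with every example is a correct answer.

add(-7) | neg | add(5) | add(4) | add(8) | add(6)

Check, running the answer program on each example:
  -45 -> -52 -> 52 -> 57 -> 61 -> 69 -> 75
  -8 -> -15 -> 15 -> 20 -> 24 -> 32 -> 38
  13 -> 6 -> -6 -> -1 -> 3 -> 11 -> 17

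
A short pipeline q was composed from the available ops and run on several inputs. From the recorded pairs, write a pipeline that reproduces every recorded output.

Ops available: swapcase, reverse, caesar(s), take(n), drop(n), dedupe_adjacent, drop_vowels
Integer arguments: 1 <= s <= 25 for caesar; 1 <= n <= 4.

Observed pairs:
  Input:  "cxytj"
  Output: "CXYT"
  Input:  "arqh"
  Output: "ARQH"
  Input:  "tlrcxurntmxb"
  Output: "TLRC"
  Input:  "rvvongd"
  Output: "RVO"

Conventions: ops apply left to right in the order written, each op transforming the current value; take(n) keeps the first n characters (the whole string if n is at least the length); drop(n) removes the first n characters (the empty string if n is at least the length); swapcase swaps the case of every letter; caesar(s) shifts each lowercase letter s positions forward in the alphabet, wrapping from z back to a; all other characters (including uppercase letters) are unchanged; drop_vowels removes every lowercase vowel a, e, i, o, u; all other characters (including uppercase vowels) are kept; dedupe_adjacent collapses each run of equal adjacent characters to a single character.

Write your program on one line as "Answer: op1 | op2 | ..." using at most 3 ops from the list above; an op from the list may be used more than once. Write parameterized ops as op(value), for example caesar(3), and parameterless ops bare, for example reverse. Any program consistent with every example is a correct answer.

take(4) | dedupe_adjacent | swapcase

Check, running the answer program on each example:
  "cxytj" -> "cxyt" -> "cxyt" -> "CXYT"
  "arqh" -> "arqh" -> "arqh" -> "ARQH"
  "tlrcxurntmxb" -> "tlrc" -> "tlrc" -> "TLRC"
  "rvvongd" -> "rvvo" -> "rvo" -> "RVO"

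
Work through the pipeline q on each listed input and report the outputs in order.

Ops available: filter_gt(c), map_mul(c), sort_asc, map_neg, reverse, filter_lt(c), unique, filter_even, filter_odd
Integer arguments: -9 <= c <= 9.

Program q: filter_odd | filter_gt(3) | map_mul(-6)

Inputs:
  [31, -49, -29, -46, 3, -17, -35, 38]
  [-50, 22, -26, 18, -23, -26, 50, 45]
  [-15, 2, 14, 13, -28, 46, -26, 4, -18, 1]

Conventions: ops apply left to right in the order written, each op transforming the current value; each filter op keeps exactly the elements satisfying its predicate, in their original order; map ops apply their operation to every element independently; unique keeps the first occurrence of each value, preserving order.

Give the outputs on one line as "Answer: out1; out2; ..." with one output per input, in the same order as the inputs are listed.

[-186]; [-270]; [-78]

Execution, op by op:
  [31, -49, -29, -46, 3, -17, -35, 38] -> [31, -49, -29, 3, -17, -35] -> [31] -> [-186]
  [-50, 22, -26, 18, -23, -26, 50, 45] -> [-23, 45] -> [45] -> [-270]
  [-15, 2, 14, 13, -28, 46, -26, 4, -18, 1] -> [-15, 13, 1] -> [13] -> [-78]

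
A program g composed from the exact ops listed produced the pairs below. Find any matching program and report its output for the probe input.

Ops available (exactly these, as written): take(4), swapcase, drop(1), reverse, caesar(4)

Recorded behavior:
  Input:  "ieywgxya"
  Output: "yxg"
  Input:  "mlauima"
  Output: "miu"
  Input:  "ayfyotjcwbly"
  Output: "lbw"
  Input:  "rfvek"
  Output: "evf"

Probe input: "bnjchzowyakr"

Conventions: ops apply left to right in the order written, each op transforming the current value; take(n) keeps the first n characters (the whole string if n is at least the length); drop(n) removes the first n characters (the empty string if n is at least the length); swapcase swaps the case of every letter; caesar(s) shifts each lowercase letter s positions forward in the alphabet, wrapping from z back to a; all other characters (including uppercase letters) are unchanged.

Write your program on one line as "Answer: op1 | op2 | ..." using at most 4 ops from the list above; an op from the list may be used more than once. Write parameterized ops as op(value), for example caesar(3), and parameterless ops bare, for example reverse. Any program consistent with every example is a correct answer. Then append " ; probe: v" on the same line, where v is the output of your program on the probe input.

reverse | take(4) | drop(1) ; probe: "kay"

Check, running the answer program on each example:
  "ieywgxya" -> "ayxgwyei" -> "ayxg" -> "yxg"
  "mlauima" -> "amiualm" -> "amiu" -> "miu"
  "ayfyotjcwbly" -> "ylbwcjtoyfya" -> "ylbw" -> "lbw"
  "rfvek" -> "kevfr" -> "kevf" -> "evf"
  probe: "bnjchzowyakr" -> "rkaywozhcjnb" -> "rkay" -> "kay"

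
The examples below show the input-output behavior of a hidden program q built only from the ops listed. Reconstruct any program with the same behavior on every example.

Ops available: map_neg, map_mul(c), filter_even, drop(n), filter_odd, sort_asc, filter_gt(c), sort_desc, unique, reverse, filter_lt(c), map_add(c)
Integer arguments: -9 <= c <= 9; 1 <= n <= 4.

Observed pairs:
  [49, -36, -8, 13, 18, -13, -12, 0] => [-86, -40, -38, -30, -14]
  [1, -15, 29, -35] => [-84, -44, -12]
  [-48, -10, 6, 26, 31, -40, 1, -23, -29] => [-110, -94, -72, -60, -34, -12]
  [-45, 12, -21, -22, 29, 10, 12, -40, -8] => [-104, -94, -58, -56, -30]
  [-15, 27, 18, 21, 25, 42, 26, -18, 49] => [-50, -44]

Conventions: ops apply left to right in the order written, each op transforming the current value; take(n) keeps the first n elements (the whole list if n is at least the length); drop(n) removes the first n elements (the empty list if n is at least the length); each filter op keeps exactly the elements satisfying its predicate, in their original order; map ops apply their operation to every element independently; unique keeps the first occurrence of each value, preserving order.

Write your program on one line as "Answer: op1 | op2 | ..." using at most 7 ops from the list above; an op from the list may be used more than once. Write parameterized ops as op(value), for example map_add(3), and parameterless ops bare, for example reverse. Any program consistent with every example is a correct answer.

map_add(-7) | map_mul(2) | reverse | filter_lt(-9) | sort_desc | sort_asc

Check, running the answer program on each example:
  [49, -36, -8, 13, 18, -13, -12, 0] -> [42, -43, -15, 6, 11, -20, -19, -7] -> [84, -86, -30, 12, 22, -40, -38, -14] -> [-14, -38, -40, 22, 12, -30, -86, 84] -> [-14, -38, -40, -30, -86] -> [-14, -30, -38, -40, -86] -> [-86, -40, -38, -30, -14]
  [1, -15, 29, -35] -> [-6, -22, 22, -42] -> [-12, -44, 44, -84] -> [-84, 44, -44, -12] -> [-84, -44, -12] -> [-12, -44, -84] -> [-84, -44, -12]
  [-48, -10, 6, 26, 31, -40, 1, -23, -29] -> [-55, -17, -1, 19, 24, -47, -6, -30, -36] -> [-110, -34, -2, 38, 48, -94, -12, -60, -72] -> [-72, -60, -12, -94, 48, 38, -2, -34, -110] -> [-72, -60, -12, -94, -34, -110] -> [-12, -34, -60, -72, -94, -110] -> [-110, -94, -72, -60, -34, -12]
  [-45, 12, -21, -22, 29, 10, 12, -40, -8] -> [-52, 5, -28, -29, 22, 3, 5, -47, -15] -> [-104, 10, -56, -58, 44, 6, 10, -94, -30] -> [-30, -94, 10, 6, 44, -58, -56, 10, -104] -> [-30, -94, -58, -56, -104] -> [-30, -56, -58, -94, -104] -> [-104, -94, -58, -56, -30]
  [-15, 27, 18, 21, 25, 42, 26, -18, 49] -> [-22, 20, 11, 14, 18, 35, 19, -25, 42] -> [-44, 40, 22, 28, 36, 70, 38, -50, 84] -> [84, -50, 38, 70, 36, 28, 22, 40, -44] -> [-50, -44] -> [-44, -50] -> [-50, -44]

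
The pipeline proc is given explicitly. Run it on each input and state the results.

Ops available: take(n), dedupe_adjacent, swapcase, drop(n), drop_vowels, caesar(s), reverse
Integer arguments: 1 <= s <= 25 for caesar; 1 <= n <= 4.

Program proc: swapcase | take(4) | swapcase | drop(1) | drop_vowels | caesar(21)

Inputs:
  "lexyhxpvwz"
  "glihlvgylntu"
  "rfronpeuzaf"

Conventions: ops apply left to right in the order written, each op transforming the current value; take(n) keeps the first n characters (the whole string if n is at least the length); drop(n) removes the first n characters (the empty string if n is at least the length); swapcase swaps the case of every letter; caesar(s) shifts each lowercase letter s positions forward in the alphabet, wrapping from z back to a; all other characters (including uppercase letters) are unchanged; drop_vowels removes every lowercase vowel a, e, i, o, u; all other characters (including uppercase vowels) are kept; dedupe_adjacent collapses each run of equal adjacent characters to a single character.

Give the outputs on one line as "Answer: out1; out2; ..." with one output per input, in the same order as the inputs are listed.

Execution, op by op:
  "lexyhxpvwz" -> "LEXYHXPVWZ" -> "LEXY" -> "lexy" -> "exy" -> "xy" -> "st"
  "glihlvgylntu" -> "GLIHLVGYLNTU" -> "GLIH" -> "glih" -> "lih" -> "lh" -> "gc"
  "rfronpeuzaf" -> "RFRONPEUZAF" -> "RFRO" -> "rfro" -> "fro" -> "fr" -> "am"

"st"; "gc"; "am"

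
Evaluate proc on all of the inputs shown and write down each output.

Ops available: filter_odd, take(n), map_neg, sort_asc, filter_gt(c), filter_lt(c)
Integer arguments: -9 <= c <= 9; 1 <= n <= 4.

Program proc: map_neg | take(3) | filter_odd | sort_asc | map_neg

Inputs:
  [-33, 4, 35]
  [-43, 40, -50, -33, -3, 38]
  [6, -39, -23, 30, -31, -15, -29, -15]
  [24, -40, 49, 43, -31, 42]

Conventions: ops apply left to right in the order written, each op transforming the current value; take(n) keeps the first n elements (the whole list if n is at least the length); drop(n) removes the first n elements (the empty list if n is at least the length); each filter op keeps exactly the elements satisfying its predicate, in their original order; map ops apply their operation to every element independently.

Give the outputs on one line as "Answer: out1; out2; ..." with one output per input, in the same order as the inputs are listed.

[35, -33]; [-43]; [-23, -39]; [49]

Execution, op by op:
  [-33, 4, 35] -> [33, -4, -35] -> [33, -4, -35] -> [33, -35] -> [-35, 33] -> [35, -33]
  [-43, 40, -50, -33, -3, 38] -> [43, -40, 50, 33, 3, -38] -> [43, -40, 50] -> [43] -> [43] -> [-43]
  [6, -39, -23, 30, -31, -15, -29, -15] -> [-6, 39, 23, -30, 31, 15, 29, 15] -> [-6, 39, 23] -> [39, 23] -> [23, 39] -> [-23, -39]
  [24, -40, 49, 43, -31, 42] -> [-24, 40, -49, -43, 31, -42] -> [-24, 40, -49] -> [-49] -> [-49] -> [49]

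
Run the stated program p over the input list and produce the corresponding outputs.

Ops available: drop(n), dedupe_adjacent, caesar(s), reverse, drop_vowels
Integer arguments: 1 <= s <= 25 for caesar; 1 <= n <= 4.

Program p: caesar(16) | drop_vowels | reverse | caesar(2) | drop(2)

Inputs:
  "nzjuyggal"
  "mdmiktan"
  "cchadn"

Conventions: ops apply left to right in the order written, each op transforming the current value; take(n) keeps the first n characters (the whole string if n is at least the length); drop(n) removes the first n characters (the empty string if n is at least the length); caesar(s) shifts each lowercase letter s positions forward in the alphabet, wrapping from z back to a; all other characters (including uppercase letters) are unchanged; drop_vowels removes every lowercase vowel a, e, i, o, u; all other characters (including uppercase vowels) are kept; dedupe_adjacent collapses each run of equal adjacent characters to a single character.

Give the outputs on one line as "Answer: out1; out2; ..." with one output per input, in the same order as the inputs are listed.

Execution, op by op:
  "nzjuyggal" -> "dpzkowwqb" -> "dpzkwwqb" -> "bqwwkzpd" -> "dsyymbrf" -> "yymbrf"
  "mdmiktan" -> "ctcyajqd" -> "ctcyjqd" -> "dqjyctc" -> "fslaeve" -> "laeve"
  "cchadn" -> "ssxqtd" -> "ssxqtd" -> "dtqxss" -> "fvszuu" -> "szuu"

"yymbrf"; "laeve"; "szuu"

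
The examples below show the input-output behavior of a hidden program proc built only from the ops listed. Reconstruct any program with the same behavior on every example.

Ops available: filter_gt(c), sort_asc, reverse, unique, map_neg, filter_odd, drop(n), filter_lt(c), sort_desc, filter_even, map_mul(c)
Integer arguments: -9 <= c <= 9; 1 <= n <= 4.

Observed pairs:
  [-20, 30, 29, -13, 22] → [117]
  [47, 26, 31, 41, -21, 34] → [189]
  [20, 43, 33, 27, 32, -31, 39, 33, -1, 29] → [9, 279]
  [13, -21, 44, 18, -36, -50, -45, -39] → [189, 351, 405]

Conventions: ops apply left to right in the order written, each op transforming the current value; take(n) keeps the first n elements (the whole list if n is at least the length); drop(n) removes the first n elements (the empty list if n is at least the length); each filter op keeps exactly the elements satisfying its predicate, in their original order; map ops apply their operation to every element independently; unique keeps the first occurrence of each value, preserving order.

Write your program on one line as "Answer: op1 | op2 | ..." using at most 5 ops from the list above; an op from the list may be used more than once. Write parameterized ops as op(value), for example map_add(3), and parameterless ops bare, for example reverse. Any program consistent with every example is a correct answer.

map_mul(-9) | filter_gt(-2) | sort_asc | filter_odd

Check, running the answer program on each example:
  [-20, 30, 29, -13, 22] -> [180, -270, -261, 117, -198] -> [180, 117] -> [117, 180] -> [117]
  [47, 26, 31, 41, -21, 34] -> [-423, -234, -279, -369, 189, -306] -> [189] -> [189] -> [189]
  [20, 43, 33, 27, 32, -31, 39, 33, -1, 29] -> [-180, -387, -297, -243, -288, 279, -351, -297, 9, -261] -> [279, 9] -> [9, 279] -> [9, 279]
  [13, -21, 44, 18, -36, -50, -45, -39] -> [-117, 189, -396, -162, 324, 450, 405, 351] -> [189, 324, 450, 405, 351] -> [189, 324, 351, 405, 450] -> [189, 351, 405]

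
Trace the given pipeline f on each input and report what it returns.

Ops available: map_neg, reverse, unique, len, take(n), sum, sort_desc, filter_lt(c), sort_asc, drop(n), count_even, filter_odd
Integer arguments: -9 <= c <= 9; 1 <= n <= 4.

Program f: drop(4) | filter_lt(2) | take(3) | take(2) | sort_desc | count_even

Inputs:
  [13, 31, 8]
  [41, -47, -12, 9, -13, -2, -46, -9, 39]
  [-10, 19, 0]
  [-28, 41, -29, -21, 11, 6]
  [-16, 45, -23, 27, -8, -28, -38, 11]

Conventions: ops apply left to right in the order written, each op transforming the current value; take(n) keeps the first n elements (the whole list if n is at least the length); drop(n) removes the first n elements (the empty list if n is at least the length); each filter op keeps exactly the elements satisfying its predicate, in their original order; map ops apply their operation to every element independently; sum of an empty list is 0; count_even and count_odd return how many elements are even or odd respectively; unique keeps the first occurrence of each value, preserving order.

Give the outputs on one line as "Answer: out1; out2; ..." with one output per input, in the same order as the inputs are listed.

Execution, op by op:
  [13, 31, 8] -> [] -> [] -> [] -> [] -> [] -> 0
  [41, -47, -12, 9, -13, -2, -46, -9, 39] -> [-13, -2, -46, -9, 39] -> [-13, -2, -46, -9] -> [-13, -2, -46] -> [-13, -2] -> [-2, -13] -> 1
  [-10, 19, 0] -> [] -> [] -> [] -> [] -> [] -> 0
  [-28, 41, -29, -21, 11, 6] -> [11, 6] -> [] -> [] -> [] -> [] -> 0
  [-16, 45, -23, 27, -8, -28, -38, 11] -> [-8, -28, -38, 11] -> [-8, -28, -38] -> [-8, -28, -38] -> [-8, -28] -> [-8, -28] -> 2

0; 1; 0; 0; 2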